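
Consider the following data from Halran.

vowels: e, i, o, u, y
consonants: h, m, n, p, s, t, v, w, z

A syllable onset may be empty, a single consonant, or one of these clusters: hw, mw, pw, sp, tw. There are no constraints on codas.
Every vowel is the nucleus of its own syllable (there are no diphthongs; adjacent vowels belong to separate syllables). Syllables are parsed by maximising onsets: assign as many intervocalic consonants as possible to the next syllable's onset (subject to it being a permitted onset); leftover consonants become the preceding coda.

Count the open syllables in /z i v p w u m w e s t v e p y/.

Nuclei (vowels): i, u, e, e, y → 5 syllables.
V1 /i/ – V2 /u/: /vpw/ — longest licit onset from the right is /pw/, leaving /v/ as coda.
V2 /u/ – V3 /e/: /mw/ — entire cluster is a permitted onset → onset /mw/, coda ∅.
V3 /e/ – V4 /e/: /stv/; trying suffixes from longest down, /v/ is the first permitted one, so coda /st/ | onset /v/.
V4 /e/ – V5 /y/: /p/ → onset of the next syllable (single consonants are always licit onsets).
So the parse is ziv.pwu.mwest.ve.py.
Classifying each syllable: /ziv/ (closed), /pwu/ (open), /mwest/ (closed), /ve/ (open), /py/ (open).
Open syllables: 3.

3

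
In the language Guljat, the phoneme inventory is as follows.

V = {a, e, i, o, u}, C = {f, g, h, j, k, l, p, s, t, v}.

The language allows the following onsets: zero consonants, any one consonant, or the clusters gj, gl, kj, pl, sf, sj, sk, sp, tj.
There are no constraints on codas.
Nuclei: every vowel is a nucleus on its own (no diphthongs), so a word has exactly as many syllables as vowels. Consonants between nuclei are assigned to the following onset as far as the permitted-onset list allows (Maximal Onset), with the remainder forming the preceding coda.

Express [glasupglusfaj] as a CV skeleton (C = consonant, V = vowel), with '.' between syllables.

CCV.CVC.CCV.CCVC

The vowels are a, u, u, a — 4 nuclei, so 4 syllables.
V1 /a/ – V2 /u/: just /s/ — single C goes to the following onset.
V2 /u/ – V3 /u/: /pgl/ — longest licit onset from the right is /gl/, leaving /p/ as coda.
V3 /u/ – V4 /a/: /sf/ is a licit onset in full, so it all attaches to the next syllable.
Syllabification: gla.sup.glu.sfaj.
Mapping each syllable to C/V: /gla/ → CCV, /sup/ → CVC, /glu/ → CCV, /sfaj/ → CCVC.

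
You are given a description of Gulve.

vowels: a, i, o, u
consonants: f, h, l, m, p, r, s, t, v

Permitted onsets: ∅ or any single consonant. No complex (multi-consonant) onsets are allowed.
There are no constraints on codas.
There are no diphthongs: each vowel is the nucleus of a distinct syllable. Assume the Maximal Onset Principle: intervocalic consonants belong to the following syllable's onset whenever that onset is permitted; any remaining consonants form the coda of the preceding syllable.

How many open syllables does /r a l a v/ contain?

Vowels present: a, a; each is a nucleus, giving 2 syllables.
σ1/σ2 boundary: /l/ is a single consonant, so it becomes the next onset.
Result: ra.lav.
Classifying each syllable: /ra/ (open), /lav/ (closed).
Open syllables: 1.

1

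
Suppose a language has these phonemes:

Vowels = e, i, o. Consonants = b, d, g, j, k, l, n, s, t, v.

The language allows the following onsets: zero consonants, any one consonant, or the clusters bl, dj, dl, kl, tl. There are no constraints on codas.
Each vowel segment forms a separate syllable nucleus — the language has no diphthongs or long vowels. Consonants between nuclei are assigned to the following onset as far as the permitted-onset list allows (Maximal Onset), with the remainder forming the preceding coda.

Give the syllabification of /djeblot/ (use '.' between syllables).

Vowels present: e, o; each is a nucleus, giving 2 syllables.
Between /e/ (V1) and /o/ (V2): /bl/ — entire cluster is a permitted onset → onset /bl/, coda ∅.

dje.blot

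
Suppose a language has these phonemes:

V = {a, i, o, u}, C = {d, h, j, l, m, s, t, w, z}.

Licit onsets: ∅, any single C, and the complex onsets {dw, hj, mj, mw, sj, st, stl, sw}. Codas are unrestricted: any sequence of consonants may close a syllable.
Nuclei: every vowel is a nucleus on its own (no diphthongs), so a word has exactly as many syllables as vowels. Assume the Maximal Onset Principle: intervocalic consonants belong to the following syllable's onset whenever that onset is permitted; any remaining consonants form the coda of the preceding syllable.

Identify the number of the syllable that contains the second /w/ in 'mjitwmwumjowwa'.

2

The vowels are i, u, o, a — 4 nuclei, so 4 syllables.
Between /i/ (V1) and /u/ (V2): cluster /twmw/ — the longest permitted-onset suffix is /mw/; onset = /mw/, preceding coda = /tw/.
Between /u/ (V2) and /o/ (V3): /mj/ is a licit onset in full, so it all attaches to the next syllable.
Between /o/ (V3) and /a/ (V4): cluster /ww/ — the longest permitted-onset suffix is /w/; onset = /w/, preceding coda = /w/.
Putting it together: mjitw.mwu.mjow.wa.
The second /w/ is in the onset of syllable 2 (/mwu/).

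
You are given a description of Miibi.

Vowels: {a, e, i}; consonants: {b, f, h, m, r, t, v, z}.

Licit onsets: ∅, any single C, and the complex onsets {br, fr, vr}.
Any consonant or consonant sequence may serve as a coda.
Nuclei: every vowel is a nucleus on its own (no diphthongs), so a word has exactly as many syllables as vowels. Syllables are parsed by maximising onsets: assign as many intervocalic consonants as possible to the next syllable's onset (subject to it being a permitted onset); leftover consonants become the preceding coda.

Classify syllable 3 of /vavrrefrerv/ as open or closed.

closed

The vowels are a, e, e — 3 nuclei, so 3 syllables.
/a…e/ gap (V1→V2): /vrr/ — longest licit onset from the right is /r/, leaving /vr/ as coda.
/e…e/ gap (V2→V3): cluster /fr/ — /fr/ is itself a permitted onset, so the whole cluster goes right; preceding coda = ∅.
Putting it together: vavr.re.frerv.
Syllable 3 is /frerv/ with coda /rv/, so it is closed.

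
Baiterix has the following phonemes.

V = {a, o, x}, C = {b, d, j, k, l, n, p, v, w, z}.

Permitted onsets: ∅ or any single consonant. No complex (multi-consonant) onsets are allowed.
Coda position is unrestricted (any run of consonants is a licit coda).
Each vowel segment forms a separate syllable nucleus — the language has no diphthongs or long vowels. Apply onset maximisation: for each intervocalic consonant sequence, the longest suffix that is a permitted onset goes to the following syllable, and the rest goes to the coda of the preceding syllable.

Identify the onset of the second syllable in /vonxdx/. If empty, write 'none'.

Vowels present: o, x, x; each is a nucleus, giving 3 syllables.
σ1/σ2 boundary: /n/ is a single consonant, so it becomes the next onset.
σ2/σ3 boundary: /d/ is a single consonant, so it becomes the next onset.
So the parse is vo.nx.dx.
Syllable 2 is /nx/: onset /n/, nucleus /x/, coda ∅.

n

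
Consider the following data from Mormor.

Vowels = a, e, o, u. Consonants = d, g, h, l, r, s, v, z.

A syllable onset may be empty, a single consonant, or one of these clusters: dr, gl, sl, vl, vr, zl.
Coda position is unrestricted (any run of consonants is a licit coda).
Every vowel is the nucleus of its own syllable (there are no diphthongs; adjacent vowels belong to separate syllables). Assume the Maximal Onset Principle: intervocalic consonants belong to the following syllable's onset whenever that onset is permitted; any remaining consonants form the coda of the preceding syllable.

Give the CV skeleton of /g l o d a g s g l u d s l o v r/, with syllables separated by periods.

CCV.CVCC.CCVC.CCVCC

Nuclei (vowels): o, a, u, o → 4 syllables.
/o…a/ gap (V1→V2): /d/ is a single consonant, so it becomes the next onset.
/a…u/ gap (V2→V3): /gsgl/ — longest licit onset from the right is /gl/, leaving /gs/ as coda.
/u…o/ gap (V3→V4): /dsl/ splits as /d/ + /sl/ (/sl/ is the longest suffix that is a licit onset).
Putting it together: glo.dags.glud.slovr.
Mapping each syllable to C/V: /glo/ → CCV, /dags/ → CVCC, /glud/ → CCVC, /slovr/ → CCVCC.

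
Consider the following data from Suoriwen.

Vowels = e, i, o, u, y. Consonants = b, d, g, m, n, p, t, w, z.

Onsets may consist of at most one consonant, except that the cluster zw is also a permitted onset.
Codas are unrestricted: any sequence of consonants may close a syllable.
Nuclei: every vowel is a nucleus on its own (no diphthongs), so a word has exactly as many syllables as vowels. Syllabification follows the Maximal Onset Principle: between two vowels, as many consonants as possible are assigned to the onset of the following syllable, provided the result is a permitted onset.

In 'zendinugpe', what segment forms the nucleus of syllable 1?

e

The vowels are e, i, u, e — 4 nuclei, so 4 syllables.
The first nucleus (vowel 1 from the left) is /e/.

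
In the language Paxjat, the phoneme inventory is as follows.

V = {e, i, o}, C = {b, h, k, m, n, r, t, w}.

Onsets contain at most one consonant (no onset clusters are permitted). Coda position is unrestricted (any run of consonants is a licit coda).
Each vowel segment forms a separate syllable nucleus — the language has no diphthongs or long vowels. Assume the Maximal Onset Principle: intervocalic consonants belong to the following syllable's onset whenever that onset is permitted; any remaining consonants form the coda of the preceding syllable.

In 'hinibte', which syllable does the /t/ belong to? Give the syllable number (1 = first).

Vowels present: i, i, e; each is a nucleus, giving 3 syllables.
V1 /i/ – V2 /i/: /n/ → onset of the next syllable (single consonants are always licit onsets).
V2 /i/ – V3 /e/: /bt/ — longest licit onset from the right is /t/, leaving /b/ as coda.
Syllabification: hi.nib.te.
The /t/ is in the onset of syllable 3 (/te/).

3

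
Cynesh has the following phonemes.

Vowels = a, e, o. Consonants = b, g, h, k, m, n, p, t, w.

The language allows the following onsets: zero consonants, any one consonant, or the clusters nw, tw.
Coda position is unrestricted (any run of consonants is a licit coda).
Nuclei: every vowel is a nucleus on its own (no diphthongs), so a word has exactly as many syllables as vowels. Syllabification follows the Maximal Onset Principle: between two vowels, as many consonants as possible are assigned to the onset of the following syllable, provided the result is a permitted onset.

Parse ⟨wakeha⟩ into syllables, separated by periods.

wa.ke.ha

Vowels present: a, e, a; each is a nucleus, giving 3 syllables.
/a…e/ gap (V1→V2): /k/ → onset of the next syllable (single consonants are always licit onsets).
/e…a/ gap (V2→V3): /h/ → onset of the next syllable (single consonants are always licit onsets).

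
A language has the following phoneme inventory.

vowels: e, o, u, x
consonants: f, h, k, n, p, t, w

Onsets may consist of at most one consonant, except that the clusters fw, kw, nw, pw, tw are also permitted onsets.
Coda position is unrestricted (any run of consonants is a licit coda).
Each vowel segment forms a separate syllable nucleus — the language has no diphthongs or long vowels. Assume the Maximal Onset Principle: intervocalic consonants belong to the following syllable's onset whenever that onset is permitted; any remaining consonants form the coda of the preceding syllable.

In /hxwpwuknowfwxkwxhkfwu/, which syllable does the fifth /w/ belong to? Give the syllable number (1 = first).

5

The vowels are x, u, o, x, x, u — 6 nuclei, so 6 syllables.
V1 /x/ – V2 /u/: /wpw/ — longest licit onset from the right is /pw/, leaving /w/ as coda.
V2 /u/ – V3 /o/: /kn/; trying suffixes from longest down, /n/ is the first permitted one, so coda /k/ | onset /n/.
V3 /o/ – V4 /x/: /wfw/; trying suffixes from longest down, /fw/ is the first permitted one, so coda /w/ | onset /fw/.
V4 /x/ – V5 /x/: cluster /kw/ — /kw/ is itself a permitted onset, so the whole cluster goes right; preceding coda = ∅.
V5 /x/ – V6 /u/: /hkfw/; trying suffixes from longest down, /fw/ is the first permitted one, so coda /hk/ | onset /fw/.
Putting it together: hxw.pwuk.now.fwx.kwxhk.fwu.
The fifth /w/ is in the onset of syllable 5 (/kwxhk/).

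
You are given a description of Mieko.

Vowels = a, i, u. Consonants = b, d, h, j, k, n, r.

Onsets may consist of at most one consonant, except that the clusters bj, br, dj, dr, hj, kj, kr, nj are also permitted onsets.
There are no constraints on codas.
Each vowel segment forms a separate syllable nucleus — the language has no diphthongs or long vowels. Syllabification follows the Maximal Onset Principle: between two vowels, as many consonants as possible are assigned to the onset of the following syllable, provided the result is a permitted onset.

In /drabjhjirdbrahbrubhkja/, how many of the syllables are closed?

Nuclei (vowels): a, i, a, u, a → 5 syllables.
Between /a/ (V1) and /i/ (V2): /bjhj/ splits as /bj/ + /hj/ (/hj/ is the longest suffix that is a licit onset).
Between /i/ (V2) and /a/ (V3): /rdbr/ splits as /rd/ + /br/ (/br/ is the longest suffix that is a licit onset).
Between /a/ (V3) and /u/ (V4): cluster /hbr/ — the longest permitted-onset suffix is /br/; onset = /br/, preceding coda = /h/.
Between /u/ (V4) and /a/ (V5): /bhkj/ splits as /bh/ + /kj/ (/kj/ is the longest suffix that is a licit onset).
So the parse is drabj.hjird.brah.brubh.kja.
Classifying each syllable: /drabj/ (closed), /hjird/ (closed), /brah/ (closed), /brubh/ (closed), /kja/ (open).
Closed syllables: 4.

4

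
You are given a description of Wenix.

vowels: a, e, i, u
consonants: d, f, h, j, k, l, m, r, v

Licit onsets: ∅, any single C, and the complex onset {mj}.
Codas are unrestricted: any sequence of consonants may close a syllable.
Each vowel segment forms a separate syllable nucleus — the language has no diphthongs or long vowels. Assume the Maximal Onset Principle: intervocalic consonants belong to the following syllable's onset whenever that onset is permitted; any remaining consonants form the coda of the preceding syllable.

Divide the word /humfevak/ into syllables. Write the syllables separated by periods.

hum.fe.vak

Vowels present: u, e, a; each is a nucleus, giving 3 syllables.
/u…e/ gap (V1→V2): /mf/; trying suffixes from longest down, /f/ is the first permitted one, so coda /m/ | onset /f/.
/e…a/ gap (V2→V3): /v/ is a single consonant, so it becomes the next onset.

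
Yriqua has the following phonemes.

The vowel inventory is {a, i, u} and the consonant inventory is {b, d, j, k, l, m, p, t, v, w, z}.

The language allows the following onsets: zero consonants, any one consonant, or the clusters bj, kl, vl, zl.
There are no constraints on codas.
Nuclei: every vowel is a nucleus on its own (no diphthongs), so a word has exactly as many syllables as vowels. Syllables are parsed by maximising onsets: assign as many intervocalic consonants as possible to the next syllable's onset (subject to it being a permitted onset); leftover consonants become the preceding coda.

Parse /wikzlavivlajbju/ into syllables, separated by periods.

wik.zla.vi.vlaj.bju

Vowels present: i, a, i, a, u; each is a nucleus, giving 5 syllables.
Between /i/ (V1) and /a/ (V2): /kzl/ — longest licit onset from the right is /zl/, leaving /k/ as coda.
Between /a/ (V2) and /i/ (V3): just /v/ — single C goes to the following onset.
Between /i/ (V3) and /a/ (V4): /vl/ is a licit onset in full, so it all attaches to the next syllable.
Between /a/ (V4) and /u/ (V5): cluster /jbj/ — the longest permitted-onset suffix is /bj/; onset = /bj/, preceding coda = /j/.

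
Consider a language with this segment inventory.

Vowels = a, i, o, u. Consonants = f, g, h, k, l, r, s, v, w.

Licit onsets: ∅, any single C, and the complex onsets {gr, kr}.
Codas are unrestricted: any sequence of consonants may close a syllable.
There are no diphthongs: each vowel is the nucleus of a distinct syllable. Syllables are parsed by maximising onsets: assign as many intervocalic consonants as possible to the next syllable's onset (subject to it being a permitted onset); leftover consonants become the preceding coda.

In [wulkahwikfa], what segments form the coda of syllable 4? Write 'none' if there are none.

none

The vowels are u, a, i, a — 4 nuclei, so 4 syllables.
Between /u/ (V1) and /a/ (V2): /lk/ splits as /l/ + /k/ (/k/ is the longest suffix that is a licit onset).
Between /a/ (V2) and /i/ (V3): /hw/ splits as /h/ + /w/ (/w/ is the longest suffix that is a licit onset).
Between /i/ (V3) and /a/ (V4): cluster /kf/ — the longest permitted-onset suffix is /f/; onset = /f/, preceding coda = /k/.
Putting it together: wul.kah.wik.fa.
Syllable 4 is /fa/: onset /f/, nucleus /a/, coda ∅.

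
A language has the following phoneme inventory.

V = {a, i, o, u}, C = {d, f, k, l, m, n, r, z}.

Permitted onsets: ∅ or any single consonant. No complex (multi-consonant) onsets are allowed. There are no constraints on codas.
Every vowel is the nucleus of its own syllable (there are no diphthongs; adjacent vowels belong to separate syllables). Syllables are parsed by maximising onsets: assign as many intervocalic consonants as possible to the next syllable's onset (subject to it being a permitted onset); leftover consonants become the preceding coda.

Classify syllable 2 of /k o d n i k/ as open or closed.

Vowels present: o, i; each is a nucleus, giving 2 syllables.
V1 /o/ – V2 /i/: /dn/; trying suffixes from longest down, /n/ is the first permitted one, so coda /d/ | onset /n/.
Syllabification: kod.nik.
Syllable 2 is /nik/ with coda /k/, so it is closed.

closed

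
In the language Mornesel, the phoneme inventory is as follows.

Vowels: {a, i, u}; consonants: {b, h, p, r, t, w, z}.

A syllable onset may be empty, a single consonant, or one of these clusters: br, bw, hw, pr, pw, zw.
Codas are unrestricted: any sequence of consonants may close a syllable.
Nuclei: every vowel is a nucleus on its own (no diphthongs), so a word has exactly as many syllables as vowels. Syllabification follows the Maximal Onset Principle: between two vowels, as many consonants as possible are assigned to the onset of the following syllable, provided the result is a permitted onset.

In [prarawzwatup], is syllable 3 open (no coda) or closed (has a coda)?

open

Vowels present: a, a, a, u; each is a nucleus, giving 4 syllables.
σ1/σ2 boundary: /r/ → onset of the next syllable (single consonants are always licit onsets).
σ2/σ3 boundary: cluster /wzw/ — the longest permitted-onset suffix is /zw/; onset = /zw/, preceding coda = /w/.
σ3/σ4 boundary: just /t/ — single C goes to the following onset.
So the parse is pra.raw.zwa.tup.
Syllable 3 is /zwa/; it ends in its nucleus with no coda, so it is open.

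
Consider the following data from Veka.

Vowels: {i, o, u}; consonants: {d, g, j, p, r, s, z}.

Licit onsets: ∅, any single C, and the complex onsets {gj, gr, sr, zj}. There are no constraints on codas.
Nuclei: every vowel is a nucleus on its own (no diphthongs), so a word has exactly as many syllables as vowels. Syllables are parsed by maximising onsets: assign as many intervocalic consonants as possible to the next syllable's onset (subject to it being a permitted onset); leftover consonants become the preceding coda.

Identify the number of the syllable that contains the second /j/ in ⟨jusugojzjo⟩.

Nuclei (vowels): u, u, o, o → 4 syllables.
Between /u/ (V1) and /u/ (V2): /s/ is a single consonant, so it becomes the next onset.
Between /u/ (V2) and /o/ (V3): just /g/ — single C goes to the following onset.
Between /o/ (V3) and /o/ (V4): cluster /jzj/ — the longest permitted-onset suffix is /zj/; onset = /zj/, preceding coda = /j/.
Result: ju.su.goj.zjo.
The second /j/ is in the coda of syllable 3 (/goj/).

3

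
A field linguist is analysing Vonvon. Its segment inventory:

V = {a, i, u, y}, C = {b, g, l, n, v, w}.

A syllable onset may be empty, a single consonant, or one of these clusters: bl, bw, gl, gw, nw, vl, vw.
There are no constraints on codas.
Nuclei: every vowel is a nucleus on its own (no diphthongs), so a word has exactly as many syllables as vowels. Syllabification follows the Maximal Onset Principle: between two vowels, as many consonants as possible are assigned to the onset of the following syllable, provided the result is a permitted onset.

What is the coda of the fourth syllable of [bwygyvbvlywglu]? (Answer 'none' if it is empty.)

Nuclei (vowels): y, y, y, u → 4 syllables.
σ1/σ2 boundary: just /g/ — single C goes to the following onset.
σ2/σ3 boundary: /vbvl/; trying suffixes from longest down, /vl/ is the first permitted one, so coda /vb/ | onset /vl/.
σ3/σ4 boundary: /wgl/ splits as /w/ + /gl/ (/gl/ is the longest suffix that is a licit onset).
Putting it together: bwy.gyvb.vlyw.glu.
Syllable 4 is /glu/: onset /gl/, nucleus /u/, coda ∅.

none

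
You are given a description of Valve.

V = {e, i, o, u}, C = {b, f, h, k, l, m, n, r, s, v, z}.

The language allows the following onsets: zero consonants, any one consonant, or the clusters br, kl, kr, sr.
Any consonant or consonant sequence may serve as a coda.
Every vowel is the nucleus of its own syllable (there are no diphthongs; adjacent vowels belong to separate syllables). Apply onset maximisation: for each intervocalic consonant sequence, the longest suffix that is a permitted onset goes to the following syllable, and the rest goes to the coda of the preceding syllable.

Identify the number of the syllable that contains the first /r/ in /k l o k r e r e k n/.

Vowels present: o, e, e; each is a nucleus, giving 3 syllables.
σ1/σ2 boundary: /kr/ is a licit onset in full, so it all attaches to the next syllable.
σ2/σ3 boundary: /r/ is a single consonant, so it becomes the next onset.
Syllabification: klo.kre.rekn.
The first /r/ is in the onset of syllable 2 (/kre/).

2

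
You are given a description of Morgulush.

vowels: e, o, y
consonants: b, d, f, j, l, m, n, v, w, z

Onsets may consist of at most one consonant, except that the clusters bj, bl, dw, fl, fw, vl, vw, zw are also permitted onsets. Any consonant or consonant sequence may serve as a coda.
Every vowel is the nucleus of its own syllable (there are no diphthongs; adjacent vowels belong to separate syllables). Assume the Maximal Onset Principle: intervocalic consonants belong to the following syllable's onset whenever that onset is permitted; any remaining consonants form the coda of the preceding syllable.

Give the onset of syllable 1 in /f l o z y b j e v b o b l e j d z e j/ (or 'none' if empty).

The vowels are o, y, e, o, e, e — 6 nuclei, so 6 syllables.
σ1/σ2 boundary: /z/ → onset of the next syllable (single consonants are always licit onsets).
σ2/σ3 boundary: /bj/ — entire cluster is a permitted onset → onset /bj/, coda ∅.
σ3/σ4 boundary: /vb/; trying suffixes from longest down, /b/ is the first permitted one, so coda /v/ | onset /b/.
σ4/σ5 boundary: /bl/ — entire cluster is a permitted onset → onset /bl/, coda ∅.
σ5/σ6 boundary: /jdz/ — longest licit onset from the right is /z/, leaving /jd/ as coda.
Result: flo.zy.bjev.bo.blejd.zej.
Syllable 1 is /flo/: onset /fl/, nucleus /o/, coda ∅.

fl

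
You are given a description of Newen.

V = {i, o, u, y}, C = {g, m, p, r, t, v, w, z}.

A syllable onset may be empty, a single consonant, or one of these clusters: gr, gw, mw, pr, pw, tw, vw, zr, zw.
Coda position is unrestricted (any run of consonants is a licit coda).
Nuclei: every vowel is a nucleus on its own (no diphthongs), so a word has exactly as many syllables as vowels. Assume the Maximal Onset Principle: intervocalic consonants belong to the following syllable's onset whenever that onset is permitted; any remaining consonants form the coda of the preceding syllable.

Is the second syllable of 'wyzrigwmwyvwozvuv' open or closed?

closed

Vowels present: y, i, y, o, u; each is a nucleus, giving 5 syllables.
σ1/σ2 boundary: /zr/ — entire cluster is a permitted onset → onset /zr/, coda ∅.
σ2/σ3 boundary: cluster /gwmw/ — the longest permitted-onset suffix is /mw/; onset = /mw/, preceding coda = /gw/.
σ3/σ4 boundary: /vw/ — entire cluster is a permitted onset → onset /vw/, coda ∅.
σ4/σ5 boundary: /zv/; trying suffixes from longest down, /v/ is the first permitted one, so coda /z/ | onset /v/.
Syllabification: wy.zrigw.mwy.vwoz.vuv.
Syllable 2 is /zrigw/ with coda /gw/, so it is closed.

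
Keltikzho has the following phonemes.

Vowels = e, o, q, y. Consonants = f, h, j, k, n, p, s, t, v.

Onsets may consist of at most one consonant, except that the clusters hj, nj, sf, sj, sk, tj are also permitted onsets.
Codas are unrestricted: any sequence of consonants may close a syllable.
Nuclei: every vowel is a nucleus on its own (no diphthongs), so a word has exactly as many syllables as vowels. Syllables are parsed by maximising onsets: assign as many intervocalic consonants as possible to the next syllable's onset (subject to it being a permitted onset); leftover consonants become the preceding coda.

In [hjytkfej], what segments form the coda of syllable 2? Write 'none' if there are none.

j

The vowels are y, e — 2 nuclei, so 2 syllables.
σ1/σ2 boundary: /tkf/ splits as /tk/ + /f/ (/f/ is the longest suffix that is a licit onset).
Putting it together: hjytk.fej.
Syllable 2 is /fej/: onset /f/, nucleus /e/, coda /j/.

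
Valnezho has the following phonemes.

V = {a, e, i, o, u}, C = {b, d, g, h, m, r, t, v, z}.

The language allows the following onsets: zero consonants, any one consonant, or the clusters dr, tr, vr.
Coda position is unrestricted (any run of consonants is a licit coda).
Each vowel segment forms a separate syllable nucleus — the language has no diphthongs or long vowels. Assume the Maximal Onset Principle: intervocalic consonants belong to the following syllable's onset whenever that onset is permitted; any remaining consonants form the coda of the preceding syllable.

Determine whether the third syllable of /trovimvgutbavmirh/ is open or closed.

closed

The vowels are o, i, u, a, i — 5 nuclei, so 5 syllables.
V1 /o/ – V2 /i/: /v/ → onset of the next syllable (single consonants are always licit onsets).
V2 /i/ – V3 /u/: /mvg/ — longest licit onset from the right is /g/, leaving /mv/ as coda.
V3 /u/ – V4 /a/: /tb/ splits as /t/ + /b/ (/b/ is the longest suffix that is a licit onset).
V4 /a/ – V5 /i/: /vm/ splits as /v/ + /m/ (/m/ is the longest suffix that is a licit onset).
Putting it together: tro.vimv.gut.bav.mirh.
Syllable 3 is /gut/ with coda /t/, so it is closed.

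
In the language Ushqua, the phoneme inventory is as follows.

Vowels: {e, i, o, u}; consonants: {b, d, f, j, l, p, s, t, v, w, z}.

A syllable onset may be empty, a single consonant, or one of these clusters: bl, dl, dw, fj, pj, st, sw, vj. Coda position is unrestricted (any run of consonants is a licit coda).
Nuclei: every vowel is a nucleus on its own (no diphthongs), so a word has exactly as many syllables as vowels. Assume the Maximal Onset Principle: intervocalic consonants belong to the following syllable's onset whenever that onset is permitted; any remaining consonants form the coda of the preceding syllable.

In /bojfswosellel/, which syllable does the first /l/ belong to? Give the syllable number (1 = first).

The vowels are o, o, e, e — 4 nuclei, so 4 syllables.
Between /o/ (V1) and /o/ (V2): /jfsw/ — longest licit onset from the right is /sw/, leaving /jf/ as coda.
Between /o/ (V2) and /e/ (V3): /s/ is a single consonant, so it becomes the next onset.
Between /e/ (V3) and /e/ (V4): /ll/; trying suffixes from longest down, /l/ is the first permitted one, so coda /l/ | onset /l/.
So the parse is bojf.swo.sel.lel.
The first /l/ is in the coda of syllable 3 (/sel/).

3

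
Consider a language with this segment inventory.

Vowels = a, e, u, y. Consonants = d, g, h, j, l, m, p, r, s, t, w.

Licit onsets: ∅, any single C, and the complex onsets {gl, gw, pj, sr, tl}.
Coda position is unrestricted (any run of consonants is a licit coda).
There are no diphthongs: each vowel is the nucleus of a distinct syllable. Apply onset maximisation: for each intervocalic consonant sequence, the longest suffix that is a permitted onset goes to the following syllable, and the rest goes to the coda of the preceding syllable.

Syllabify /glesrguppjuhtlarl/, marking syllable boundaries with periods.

glesr.gup.pjuh.tlarl

Nuclei (vowels): e, u, u, a → 4 syllables.
Between /e/ (V1) and /u/ (V2): /srg/ splits as /sr/ + /g/ (/g/ is the longest suffix that is a licit onset).
Between /u/ (V2) and /u/ (V3): cluster /ppj/ — the longest permitted-onset suffix is /pj/; onset = /pj/, preceding coda = /p/.
Between /u/ (V3) and /a/ (V4): /htl/ splits as /h/ + /tl/ (/tl/ is the longest suffix that is a licit onset).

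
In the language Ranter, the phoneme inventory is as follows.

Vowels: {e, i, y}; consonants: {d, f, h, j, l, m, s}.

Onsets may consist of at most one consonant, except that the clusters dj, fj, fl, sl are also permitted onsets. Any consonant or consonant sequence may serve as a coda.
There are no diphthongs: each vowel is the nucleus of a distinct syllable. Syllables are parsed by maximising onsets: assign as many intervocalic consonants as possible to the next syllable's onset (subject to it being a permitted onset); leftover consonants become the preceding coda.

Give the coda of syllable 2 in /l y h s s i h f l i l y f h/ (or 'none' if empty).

h

Vowels present: y, i, i, y; each is a nucleus, giving 4 syllables.
σ1/σ2 boundary: cluster /hss/ — the longest permitted-onset suffix is /s/; onset = /s/, preceding coda = /hs/.
σ2/σ3 boundary: /hfl/ — longest licit onset from the right is /fl/, leaving /h/ as coda.
σ3/σ4 boundary: /l/ → onset of the next syllable (single consonants are always licit onsets).
Syllabification: lyhs.sih.fli.lyfh.
Syllable 2 is /sih/: onset /s/, nucleus /i/, coda /h/.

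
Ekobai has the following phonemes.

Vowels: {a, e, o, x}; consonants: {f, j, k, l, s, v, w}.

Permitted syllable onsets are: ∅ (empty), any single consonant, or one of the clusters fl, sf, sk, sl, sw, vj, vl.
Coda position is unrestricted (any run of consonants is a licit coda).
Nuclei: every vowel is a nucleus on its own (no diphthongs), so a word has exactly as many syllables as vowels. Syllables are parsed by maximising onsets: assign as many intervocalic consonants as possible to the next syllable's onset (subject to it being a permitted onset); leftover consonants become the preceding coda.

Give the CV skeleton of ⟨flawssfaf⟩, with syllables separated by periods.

CCVCC.CCVC

Nuclei (vowels): a, a → 2 syllables.
Between /a/ (V1) and /a/ (V2): /wssf/ — longest licit onset from the right is /sf/, leaving /ws/ as coda.
Result: flaws.sfaf.
Mapping each syllable to C/V: /flaws/ → CCVCC, /sfaf/ → CCVC.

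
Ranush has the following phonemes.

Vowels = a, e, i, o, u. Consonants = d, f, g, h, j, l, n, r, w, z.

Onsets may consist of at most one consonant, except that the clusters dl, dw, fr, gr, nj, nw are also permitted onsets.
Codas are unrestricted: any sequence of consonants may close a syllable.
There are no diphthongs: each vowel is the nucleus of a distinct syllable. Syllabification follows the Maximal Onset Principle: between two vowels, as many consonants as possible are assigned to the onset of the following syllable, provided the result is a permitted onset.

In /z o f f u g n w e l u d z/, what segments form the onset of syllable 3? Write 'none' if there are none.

Nuclei (vowels): o, u, e, u → 4 syllables.
/o…u/ gap (V1→V2): /ff/; trying suffixes from longest down, /f/ is the first permitted one, so coda /f/ | onset /f/.
/u…e/ gap (V2→V3): /gnw/ splits as /g/ + /nw/ (/nw/ is the longest suffix that is a licit onset).
/e…u/ gap (V3→V4): /l/ is a single consonant, so it becomes the next onset.
Putting it together: zof.fug.nwe.ludz.
Syllable 3 is /nwe/: onset /nw/, nucleus /e/, coda ∅.

nw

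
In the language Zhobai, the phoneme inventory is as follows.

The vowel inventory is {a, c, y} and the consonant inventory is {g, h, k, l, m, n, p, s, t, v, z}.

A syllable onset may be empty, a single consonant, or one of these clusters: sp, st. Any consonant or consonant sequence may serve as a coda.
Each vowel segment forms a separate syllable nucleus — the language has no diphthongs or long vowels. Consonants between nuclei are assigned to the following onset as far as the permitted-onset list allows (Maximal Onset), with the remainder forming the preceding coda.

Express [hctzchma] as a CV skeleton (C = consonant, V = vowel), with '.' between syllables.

CVC.CVC.CV

The vowels are c, c, a — 3 nuclei, so 3 syllables.
Between /c/ (V1) and /c/ (V2): /tz/ splits as /t/ + /z/ (/z/ is the longest suffix that is a licit onset).
Between /c/ (V2) and /a/ (V3): cluster /hm/ — the longest permitted-onset suffix is /m/; onset = /m/, preceding coda = /h/.
So the parse is hct.zch.ma.
Mapping each syllable to C/V: /hct/ → CVC, /zch/ → CVC, /ma/ → CV.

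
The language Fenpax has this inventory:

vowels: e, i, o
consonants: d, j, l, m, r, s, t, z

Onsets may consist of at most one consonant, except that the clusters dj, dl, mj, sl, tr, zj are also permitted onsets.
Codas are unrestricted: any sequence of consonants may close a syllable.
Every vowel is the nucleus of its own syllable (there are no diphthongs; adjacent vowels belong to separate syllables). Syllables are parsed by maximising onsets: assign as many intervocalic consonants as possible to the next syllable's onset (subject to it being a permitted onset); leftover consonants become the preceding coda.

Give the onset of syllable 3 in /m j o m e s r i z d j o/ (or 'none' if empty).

The vowels are o, e, i, o — 4 nuclei, so 4 syllables.
V1 /o/ – V2 /e/: just /m/ — single C goes to the following onset.
V2 /e/ – V3 /i/: /sr/ splits as /s/ + /r/ (/r/ is the longest suffix that is a licit onset).
V3 /i/ – V4 /o/: /zdj/; trying suffixes from longest down, /dj/ is the first permitted one, so coda /z/ | onset /dj/.
Syllabification: mjo.mes.riz.djo.
Syllable 3 is /riz/: onset /r/, nucleus /i/, coda /z/.

r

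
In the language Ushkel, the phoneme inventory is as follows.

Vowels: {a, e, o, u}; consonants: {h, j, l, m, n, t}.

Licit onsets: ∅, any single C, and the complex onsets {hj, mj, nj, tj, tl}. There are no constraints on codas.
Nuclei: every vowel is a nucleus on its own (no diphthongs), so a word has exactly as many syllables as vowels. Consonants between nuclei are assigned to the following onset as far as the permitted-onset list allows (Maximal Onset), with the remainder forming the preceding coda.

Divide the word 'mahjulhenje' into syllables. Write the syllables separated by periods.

ma.hjul.he.nje

Vowels present: a, u, e, e; each is a nucleus, giving 4 syllables.
V1 /a/ – V2 /u/: /hj/ — entire cluster is a permitted onset → onset /hj/, coda ∅.
V2 /u/ – V3 /e/: /lh/; trying suffixes from longest down, /h/ is the first permitted one, so coda /l/ | onset /h/.
V3 /e/ – V4 /e/: /nj/ — entire cluster is a permitted onset → onset /nj/, coda ∅.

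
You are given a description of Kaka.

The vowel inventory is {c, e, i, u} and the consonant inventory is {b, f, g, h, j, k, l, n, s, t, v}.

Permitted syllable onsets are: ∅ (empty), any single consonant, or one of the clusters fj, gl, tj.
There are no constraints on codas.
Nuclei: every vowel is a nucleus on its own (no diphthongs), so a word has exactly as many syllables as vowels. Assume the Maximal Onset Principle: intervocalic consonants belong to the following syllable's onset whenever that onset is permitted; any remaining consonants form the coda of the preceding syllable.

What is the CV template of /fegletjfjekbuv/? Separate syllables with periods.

Nuclei (vowels): e, e, e, u → 4 syllables.
Between /e/ (V1) and /e/ (V2): /gl/ — entire cluster is a permitted onset → onset /gl/, coda ∅.
Between /e/ (V2) and /e/ (V3): /tjfj/ splits as /tj/ + /fj/ (/fj/ is the longest suffix that is a licit onset).
Between /e/ (V3) and /u/ (V4): cluster /kb/ — the longest permitted-onset suffix is /b/; onset = /b/, preceding coda = /k/.
Syllabification: fe.gletj.fjek.buv.
Mapping each syllable to C/V: /fe/ → CV, /gletj/ → CCVCC, /fjek/ → CCVC, /buv/ → CVC.

CV.CCVCC.CCVC.CVC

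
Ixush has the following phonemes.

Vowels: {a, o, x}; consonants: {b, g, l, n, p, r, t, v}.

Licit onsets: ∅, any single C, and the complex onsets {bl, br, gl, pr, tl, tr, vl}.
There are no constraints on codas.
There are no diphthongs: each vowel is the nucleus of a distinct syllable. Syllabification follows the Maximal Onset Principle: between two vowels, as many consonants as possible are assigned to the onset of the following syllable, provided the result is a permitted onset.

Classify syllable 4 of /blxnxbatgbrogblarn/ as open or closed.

closed

Vowels present: x, x, a, o, a; each is a nucleus, giving 5 syllables.
Between /x/ (V1) and /x/ (V2): just /n/ — single C goes to the following onset.
Between /x/ (V2) and /a/ (V3): just /b/ — single C goes to the following onset.
Between /a/ (V3) and /o/ (V4): /tgbr/ — longest licit onset from the right is /br/, leaving /tg/ as coda.
Between /o/ (V4) and /a/ (V5): cluster /gbl/ — the longest permitted-onset suffix is /bl/; onset = /bl/, preceding coda = /g/.
Result: blx.nx.batg.brog.blarn.
Syllable 4 is /brog/ with coda /g/, so it is closed.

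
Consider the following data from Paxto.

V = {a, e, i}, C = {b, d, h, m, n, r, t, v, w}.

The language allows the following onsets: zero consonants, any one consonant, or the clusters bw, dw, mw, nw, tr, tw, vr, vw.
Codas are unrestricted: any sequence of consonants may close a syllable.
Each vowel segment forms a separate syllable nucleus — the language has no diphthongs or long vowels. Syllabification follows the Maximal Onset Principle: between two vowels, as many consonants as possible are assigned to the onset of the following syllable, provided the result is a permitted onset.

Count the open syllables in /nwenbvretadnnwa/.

2

Nuclei (vowels): e, e, a, a → 4 syllables.
V1 /e/ – V2 /e/: /nbvr/ splits as /nb/ + /vr/ (/vr/ is the longest suffix that is a licit onset).
V2 /e/ – V3 /a/: /t/ is a single consonant, so it becomes the next onset.
V3 /a/ – V4 /a/: /dnnw/; trying suffixes from longest down, /nw/ is the first permitted one, so coda /dn/ | onset /nw/.
Syllabification: nwenb.vre.tadn.nwa.
Classifying each syllable: /nwenb/ (closed), /vre/ (open), /tadn/ (closed), /nwa/ (open).
Open syllables: 2.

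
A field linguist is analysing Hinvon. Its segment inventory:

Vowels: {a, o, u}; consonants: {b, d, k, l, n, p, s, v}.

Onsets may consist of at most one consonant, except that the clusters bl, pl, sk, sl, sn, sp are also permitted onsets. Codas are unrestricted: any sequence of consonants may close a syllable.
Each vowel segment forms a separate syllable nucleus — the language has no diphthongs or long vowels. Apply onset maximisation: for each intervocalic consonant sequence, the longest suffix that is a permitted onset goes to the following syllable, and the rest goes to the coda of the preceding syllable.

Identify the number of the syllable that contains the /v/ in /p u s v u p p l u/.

2

Nuclei (vowels): u, u, u → 3 syllables.
V1 /u/ – V2 /u/: /sv/; trying suffixes from longest down, /v/ is the first permitted one, so coda /s/ | onset /v/.
V2 /u/ – V3 /u/: /ppl/ splits as /p/ + /pl/ (/pl/ is the longest suffix that is a licit onset).
Result: pus.vup.plu.
The /v/ is in the onset of syllable 2 (/vup/).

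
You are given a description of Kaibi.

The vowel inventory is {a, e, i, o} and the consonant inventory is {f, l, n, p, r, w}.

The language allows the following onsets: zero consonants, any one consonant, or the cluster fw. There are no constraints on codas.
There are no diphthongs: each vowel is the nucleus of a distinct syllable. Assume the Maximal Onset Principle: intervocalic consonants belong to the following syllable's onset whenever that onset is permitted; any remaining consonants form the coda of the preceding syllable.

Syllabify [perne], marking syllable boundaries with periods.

Vowels present: e, e; each is a nucleus, giving 2 syllables.
V1 /e/ – V2 /e/: /rn/; trying suffixes from longest down, /n/ is the first permitted one, so coda /r/ | onset /n/.

per.ne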